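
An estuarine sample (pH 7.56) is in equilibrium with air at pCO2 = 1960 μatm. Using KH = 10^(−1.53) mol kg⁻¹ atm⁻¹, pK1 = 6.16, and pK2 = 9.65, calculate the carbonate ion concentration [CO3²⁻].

[CO2*] = KH · pCO2 = 10^(−1.53) × 1960×10^-6 = 5.784×10^-5 mol/kg
α₀ = 1/(1 + K1/[H⁺] + K1K2/[H⁺]²) = 1/(1 + 10^+1.40 + 10^-0.69) = 0.03799
DIC = [CO2*]/α₀ = 5.784×10^-5 / 0.03799 = 1.523 mmol/kg
[CO3²⁻] = α₂·DIC; α₂ = 0.007756, so [CO3²⁻] = 0.007756 × 1.523 = 0.0118 mmol/kg = 11.8 μmol/kg

[CO3²⁻] = 11.8 μmol/kg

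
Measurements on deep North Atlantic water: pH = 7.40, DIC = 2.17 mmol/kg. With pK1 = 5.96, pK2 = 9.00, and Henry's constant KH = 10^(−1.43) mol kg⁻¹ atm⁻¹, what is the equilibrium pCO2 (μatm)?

α₀ = 1 / (1 + K1/[H⁺] + K1K2/[H⁺]²) = 1 / (1 + 10^+1.44 + 10^-0.16)
   = 1 / (1 + 27.542 + 0.69183) = 1/29.234 = 0.03421
[CO2*] = α₀ × DIC = 0.03421 × 2.17 = 0.07423 mmol/kg
pCO2 = [CO2*]/KH = 7.423×10^-5 / 3.715×10^-2 = 2000 μatm

pCO2 = 2000 μatm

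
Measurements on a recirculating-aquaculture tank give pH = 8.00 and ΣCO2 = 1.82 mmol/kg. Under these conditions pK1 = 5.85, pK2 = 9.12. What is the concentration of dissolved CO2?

α₀ = 1 / (1 + K1/[H⁺] + K1K2/[H⁺]²) = 1 / (1 + 10^+2.15 + 10^+1.03)
   = 1 / (1 + 141.25 + 10.715) = 1/152.97 = 0.006537
[CO2*] = α₀ × DIC = 0.006537 × 1.82 = 0.0119 mmol/kg = 11.9 μmol/kg

[CO2*] = 11.9 μmol/kg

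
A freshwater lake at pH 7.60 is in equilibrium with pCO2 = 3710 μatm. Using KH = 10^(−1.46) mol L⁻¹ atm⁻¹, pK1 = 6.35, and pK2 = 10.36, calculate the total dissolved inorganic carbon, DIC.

DIC = 2.42 mmol/L

[CO2*] = KH · pCO2 = 10^(−1.46) × 3710×10^-6 = 1.286×10^-4 mol/L
α₀ = 1/(1 + K1/[H⁺] + K1K2/[H⁺]²) = 1/(1 + 10^+1.25 + 10^-1.51) = 0.05315
DIC = [CO2*]/α₀ = 1.286×10^-4 / 0.05315 = 2.42 mmol/L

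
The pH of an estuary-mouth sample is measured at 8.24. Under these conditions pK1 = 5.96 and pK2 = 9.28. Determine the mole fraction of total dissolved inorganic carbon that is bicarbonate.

α₁ = 1 / (1 + [H⁺]/K1 + K2/[H⁺]) = 1 / (1 + 10^-2.28 + 10^-1.04)
   = 1 / (1 + 0.0052481 + 0.091201) = 1/1.0964 = 0.9120

α₁ = 0.912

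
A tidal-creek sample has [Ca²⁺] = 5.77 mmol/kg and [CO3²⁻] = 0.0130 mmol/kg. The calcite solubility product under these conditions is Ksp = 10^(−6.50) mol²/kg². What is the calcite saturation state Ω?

Ksp = 10^(−6.50) = 3.162×10^-7
Ω = [Ca²⁺][CO3²⁻]/Ksp = (5.77×10^-3)(0.0130×10^-3) / 3.162×10^-7 = 0.237

Ω = 0.237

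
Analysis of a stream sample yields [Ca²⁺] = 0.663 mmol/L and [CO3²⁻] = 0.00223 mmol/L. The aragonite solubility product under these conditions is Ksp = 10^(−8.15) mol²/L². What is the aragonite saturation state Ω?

Ksp = 10^(−8.15) = 7.079×10^-9
Ω = [Ca²⁺][CO3²⁻]/Ksp = (0.663×10^-3)(0.00223×10^-3) / 7.079×10^-9 = 0.209

Ω = 0.209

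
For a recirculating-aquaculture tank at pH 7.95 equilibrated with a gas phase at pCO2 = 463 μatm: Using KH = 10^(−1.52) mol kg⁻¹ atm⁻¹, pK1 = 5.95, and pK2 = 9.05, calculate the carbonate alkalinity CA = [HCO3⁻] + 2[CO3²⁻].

[CO2*] = KH · pCO2 = 10^(−1.52) × 463×10^-6 = 1.398×10^-5 mol/kg
α₀ = 1/(1 + K1/[H⁺] + K1K2/[H⁺]²) = 1/(1 + 10^+2.00 + 10^+0.90) = 0.009179
DIC = [CO2*]/α₀ = 1.398×10^-5 / 0.009179 = 1.523 mmol/kg
CA = (α₁ + 2α₂)·DIC = (0.9179 + 2×0.07291) × 1.523 = 1.62 mmol/kg

CA = 1.62 mmol/kg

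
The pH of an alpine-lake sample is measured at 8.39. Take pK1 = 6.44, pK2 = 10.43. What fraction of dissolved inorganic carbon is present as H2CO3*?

α₀ = 0.0110

α₀ = 1 / (1 + K1/[H⁺] + K1K2/[H⁺]²) = 1 / (1 + 10^+1.95 + 10^-0.09)
   = 1 / (1 + 89.125 + 0.81283) = 1/90.938 = 0.01100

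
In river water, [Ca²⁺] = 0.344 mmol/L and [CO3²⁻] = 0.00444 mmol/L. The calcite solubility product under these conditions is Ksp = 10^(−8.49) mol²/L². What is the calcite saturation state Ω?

Ω = 0.472

Ksp = 10^(−8.49) = 3.236×10^-9
Ω = [Ca²⁺][CO3²⁻]/Ksp = (0.344×10^-3)(0.00444×10^-3) / 3.236×10^-9 = 0.472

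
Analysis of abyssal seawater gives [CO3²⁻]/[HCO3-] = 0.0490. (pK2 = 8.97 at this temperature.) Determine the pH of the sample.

pH = 7.66

From K2 = [H⁺][CO3²⁻]/[HCO3-]:  pH = pK2 + log₁₀([CO3²⁻]/[HCO3-])
log₁₀(0.0490) = -1.310
pH = 8.97 + (-1.310) = 7.66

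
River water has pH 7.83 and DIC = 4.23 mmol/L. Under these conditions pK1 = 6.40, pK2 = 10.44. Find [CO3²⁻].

α₂ = 1 / (1 + [H⁺]/K2 + [H⁺]²/(K1K2)) = 1 / (1 + 10^+2.61 + 10^+1.18)
   = 1 / (1 + 407.38 + 15.136) = 1/423.52 = 0.002361
[CO3²⁻] = α₂ × DIC = 0.002361 × 4.23 = 0.00999 mmol/L = 9.99 μmol/L

[CO3²⁻] = 9.99 μmol/L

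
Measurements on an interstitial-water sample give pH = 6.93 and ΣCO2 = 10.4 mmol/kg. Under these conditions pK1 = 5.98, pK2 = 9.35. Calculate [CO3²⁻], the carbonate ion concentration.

α₂ = 1 / (1 + [H⁺]/K2 + [H⁺]²/(K1K2)) = 1 / (1 + 10^+2.42 + 10^+1.47)
   = 1 / (1 + 263.03 + 29.512) = 1/293.54 = 0.003407
[CO3²⁻] = α₂ × DIC = 0.003407 × 10.4 = 0.0354 mmol/kg

[CO3²⁻] = 0.0354 mmol/kg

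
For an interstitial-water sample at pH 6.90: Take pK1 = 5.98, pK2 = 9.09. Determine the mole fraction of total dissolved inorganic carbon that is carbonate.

α₂ = 0.00573

α₂ = 1 / (1 + [H⁺]/K2 + [H⁺]²/(K1K2)) = 1 / (1 + 10^+2.19 + 10^+1.27)
   = 1 / (1 + 154.88 + 18.621) = 1/174.50 = 0.005731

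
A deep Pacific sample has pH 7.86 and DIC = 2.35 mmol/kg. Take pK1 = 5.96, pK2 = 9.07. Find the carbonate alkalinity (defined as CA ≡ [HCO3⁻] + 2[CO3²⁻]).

CA = 2.46 mmol/kg

CA = [HCO3⁻] + 2[CO3²⁻] = (α₁ + 2α₂)·DIC
At pH 7.86: [H⁺]/K1 = 10^-1.90 = 0.012589, K2/[H⁺] = 10^-1.21 = 0.061660
α₁ = 1/(1 + 0.012589 + 0.061660) = 1/1.0742 = 0.9309; α₂ = α₁·K2/[H⁺] = 0.05740
α₁ + 2α₂ = 1.0457
CA = 1.0457 × 2.35 = 2.46 mmol/kg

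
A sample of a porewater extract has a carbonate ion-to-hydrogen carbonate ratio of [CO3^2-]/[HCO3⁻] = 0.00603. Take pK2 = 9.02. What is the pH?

From K2 = [H⁺][CO3^2-]/[HCO3⁻]:  pH = pK2 + log₁₀([CO3^2-]/[HCO3⁻])
log₁₀(0.00603) = -2.220
pH = 9.02 + (-2.220) = 6.80

pH = 6.80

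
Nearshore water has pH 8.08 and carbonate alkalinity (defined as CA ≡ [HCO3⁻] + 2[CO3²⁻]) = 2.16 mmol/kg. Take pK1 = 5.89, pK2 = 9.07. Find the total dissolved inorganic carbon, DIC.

CA = [HCO3⁻] + 2[CO3²⁻] = (α₁ + 2α₂)·DIC
At pH 8.08: [H⁺]/K1 = 10^-2.19 = 0.0064565, K2/[H⁺] = 10^-0.99 = 0.10233
α₁ = 1/(1 + 0.0064565 + 0.10233) = 1/1.1088 = 0.9019; α₂ = α₁·K2/[H⁺] = 0.09229
α₁ + 2α₂ = 1.0865
DIC = CA / (α₁ + 2α₂) = 2.16 / 1.0865 = 1.99 mmol/kg

DIC = 1.99 mmol/kg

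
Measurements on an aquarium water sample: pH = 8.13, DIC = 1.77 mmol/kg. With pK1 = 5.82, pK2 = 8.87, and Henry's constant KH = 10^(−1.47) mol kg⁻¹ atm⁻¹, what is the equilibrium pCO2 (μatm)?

α₀ = 1 / (1 + K1/[H⁺] + K1K2/[H⁺]²) = 1 / (1 + 10^+2.31 + 10^+1.57)
   = 1 / (1 + 204.17 + 37.154) = 1/242.33 = 0.004127
[CO2*] = α₀ × DIC = 0.004127 × 1.77 = 0.007304 mmol/kg = 7.304 μmol/kg
pCO2 = [CO2*]/KH = 7.304×10^-6 / 3.388×10^-2 = 216 μatm

pCO2 = 216 μatm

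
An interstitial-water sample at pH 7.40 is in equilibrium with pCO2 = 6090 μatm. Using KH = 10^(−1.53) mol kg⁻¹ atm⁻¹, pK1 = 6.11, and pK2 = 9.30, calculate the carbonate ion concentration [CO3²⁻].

[CO3²⁻] = 0.0441 mmol/kg

[CO2*] = KH · pCO2 = 10^(−1.53) × 6090×10^-6 = 1.797×10^-4 mol/kg
α₀ = 1/(1 + K1/[H⁺] + K1K2/[H⁺]²) = 1/(1 + 10^+1.29 + 10^-0.61) = 0.04821
DIC = [CO2*]/α₀ = 1.797×10^-4 / 0.04821 = 3.728 mmol/kg
[CO3²⁻] = α₂·DIC; α₂ = 0.01183, so [CO3²⁻] = 0.01183 × 3.728 = 0.0441 mmol/kg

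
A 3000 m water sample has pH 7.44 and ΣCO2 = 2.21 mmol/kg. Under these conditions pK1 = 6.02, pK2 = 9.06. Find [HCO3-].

α₁ = 1 / (1 + [H⁺]/K1 + K2/[H⁺]) = 1 / (1 + 10^-1.42 + 10^-1.62)
   = 1 / (1 + 0.038019 + 0.023988) = 1/1.0620 = 0.9416
[HCO3⁻] = α₁ × DIC = 0.9416 × 2.21 = 2.08 mmol/kg

[HCO3⁻] = 2.08 mmol/kg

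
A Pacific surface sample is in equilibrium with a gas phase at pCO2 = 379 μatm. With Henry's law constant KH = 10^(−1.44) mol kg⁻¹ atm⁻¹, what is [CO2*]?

[CO2*] = 13.8 μmol/kg

KH = 10^(−1.44) = 3.631×10^-2 mol kg⁻¹ atm⁻¹
[CO2*] = KH · pCO2 = 3.631×10^-2 × 379×10^-6 atm = 1.38×10^-5 mol/kg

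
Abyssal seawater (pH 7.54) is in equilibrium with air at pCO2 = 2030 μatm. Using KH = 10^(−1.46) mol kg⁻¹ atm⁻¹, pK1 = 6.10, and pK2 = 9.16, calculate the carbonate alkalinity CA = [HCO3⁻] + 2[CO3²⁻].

[CO2*] = KH · pCO2 = 10^(−1.46) × 2030×10^-6 = 7.039×10^-5 mol/kg
α₀ = 1/(1 + K1/[H⁺] + K1K2/[H⁺]²) = 1/(1 + 10^+1.44 + 10^-0.18) = 0.03424
DIC = [CO2*]/α₀ = 7.039×10^-5 / 0.03424 = 2.056 mmol/kg
CA = (α₁ + 2α₂)·DIC = (0.9431 + 2×0.02262) × 2.056 = 2.03 mmol/kg

CA = 2.03 mmol/kg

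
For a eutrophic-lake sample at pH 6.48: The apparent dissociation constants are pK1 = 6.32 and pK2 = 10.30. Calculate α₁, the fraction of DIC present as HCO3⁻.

α₁ = 1 / (1 + [H⁺]/K1 + K2/[H⁺]) = 1 / (1 + 10^-0.16 + 10^-3.82)
   = 1 / (1 + 0.69183 + 0.00015136) = 1/1.6920 = 0.5910

α₁ = 0.591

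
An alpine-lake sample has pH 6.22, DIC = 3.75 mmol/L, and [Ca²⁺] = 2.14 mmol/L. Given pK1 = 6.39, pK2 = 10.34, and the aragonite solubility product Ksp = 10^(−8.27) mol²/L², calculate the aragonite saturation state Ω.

Ω = 0.0457

α₂ = 1 / (1 + [H⁺]/K2 + [H⁺]²/(K1K2)) = 1 / (1 + 10^+4.12 + 10^+4.29)
   = 1 / (1 + 1.3183×10^4 + 1.9498×10^4) = 1/3.2682×10^4 = 3.060×10^-5
[CO3²⁻] = α₂ × DIC = 3.060×10^-5 × 3.75 = 0.0001147 mmol/L = 0.1147 μmol/L
Ksp = 10^(−8.27) = 5.370×10^-9
Ω = [Ca²⁺][CO3²⁻]/Ksp = (2.14×10^-3)(1.147×10^-7) / 5.370×10^-9 = 0.0457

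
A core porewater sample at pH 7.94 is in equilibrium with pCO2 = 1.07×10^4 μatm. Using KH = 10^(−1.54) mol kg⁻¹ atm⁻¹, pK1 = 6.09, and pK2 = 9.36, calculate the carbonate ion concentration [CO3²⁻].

[CO2*] = KH · pCO2 = 10^(−1.54) × 1.07×10^4×10^-6 = 3.086×10^-4 mol/kg
α₀ = 1/(1 + K1/[H⁺] + K1K2/[H⁺]²) = 1/(1 + 10^+1.85 + 10^+0.43) = 0.01343
DIC = [CO2*]/α₀ = 3.086×10^-4 / 0.01343 = 22.99 mmol/kg
[CO3²⁻] = α₂·DIC; α₂ = 0.03613, so [CO3²⁻] = 0.03613 × 22.99 = 0.831 mmol/kg

[CO3²⁻] = 0.831 mmol/kg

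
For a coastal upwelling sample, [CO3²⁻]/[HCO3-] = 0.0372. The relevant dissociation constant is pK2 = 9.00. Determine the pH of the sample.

pH = 7.57

From K2 = [H⁺][CO3²⁻]/[HCO3-]:  pH = pK2 + log₁₀([CO3²⁻]/[HCO3-])
log₁₀(0.0372) = -1.429
pH = 9.00 + (-1.429) = 7.57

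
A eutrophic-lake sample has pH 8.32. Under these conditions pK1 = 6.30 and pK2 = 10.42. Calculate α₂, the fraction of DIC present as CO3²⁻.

α₂ = 0.00781

α₂ = 1 / (1 + [H⁺]/K2 + [H⁺]²/(K1K2)) = 1 / (1 + 10^+2.10 + 10^+0.08)
   = 1 / (1 + 125.89 + 1.2023) = 1/128.09 = 0.007807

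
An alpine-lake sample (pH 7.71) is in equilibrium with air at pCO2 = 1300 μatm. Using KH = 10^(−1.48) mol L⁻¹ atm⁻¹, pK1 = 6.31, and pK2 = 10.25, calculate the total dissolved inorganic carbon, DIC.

[CO2*] = KH · pCO2 = 10^(−1.48) × 1300×10^-6 = 4.305×10^-5 mol/L
α₀ = 1/(1 + K1/[H⁺] + K1K2/[H⁺]²) = 1/(1 + 10^+1.40 + 10^-1.14) = 0.03818
DIC = [CO2*]/α₀ = 4.305×10^-5 / 0.03818 = 1.13 mmol/L

DIC = 1.13 mmol/L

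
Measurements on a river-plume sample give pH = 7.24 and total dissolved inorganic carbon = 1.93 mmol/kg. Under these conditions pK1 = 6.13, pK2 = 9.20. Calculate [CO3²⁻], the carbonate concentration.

α₂ = 1 / (1 + [H⁺]/K2 + [H⁺]²/(K1K2)) = 1 / (1 + 10^+1.96 + 10^+0.85)
   = 1 / (1 + 91.201 + 7.0795) = 1/99.281 = 0.01007
[CO3²⁻] = α₂ × DIC = 0.01007 × 1.93 = 0.0194 mmol/kg = 19.4 μmol/kg

[CO3²⁻] = 19.4 μmol/kg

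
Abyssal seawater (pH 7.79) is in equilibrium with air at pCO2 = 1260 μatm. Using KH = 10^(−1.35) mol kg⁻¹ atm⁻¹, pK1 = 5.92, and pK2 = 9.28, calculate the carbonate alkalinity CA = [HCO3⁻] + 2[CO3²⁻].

CA = 4.44 mmol/kg

[CO2*] = KH · pCO2 = 10^(−1.35) × 1260×10^-6 = 5.628×10^-5 mol/kg
α₀ = 1/(1 + K1/[H⁺] + K1K2/[H⁺]²) = 1/(1 + 10^+1.87 + 10^+0.38) = 0.01290
DIC = [CO2*]/α₀ = 5.628×10^-5 / 0.01290 = 4.364 mmol/kg
CA = (α₁ + 2α₂)·DIC = (0.9562 + 2×0.03094) × 4.364 = 4.44 mmol/kg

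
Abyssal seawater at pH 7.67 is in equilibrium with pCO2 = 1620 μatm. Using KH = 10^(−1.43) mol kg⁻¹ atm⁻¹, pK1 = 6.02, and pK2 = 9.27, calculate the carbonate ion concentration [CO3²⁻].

[CO3²⁻] = 0.0675 mmol/kg

[CO2*] = KH · pCO2 = 10^(−1.43) × 1620×10^-6 = 6.019×10^-5 mol/kg
α₀ = 1/(1 + K1/[H⁺] + K1K2/[H⁺]²) = 1/(1 + 10^+1.65 + 10^+0.05) = 0.02137
DIC = [CO2*]/α₀ = 6.019×10^-5 / 0.02137 = 2.816 mmol/kg
[CO3²⁻] = α₂·DIC; α₂ = 0.02398, so [CO3²⁻] = 0.02398 × 2.816 = 0.0675 mmol/kg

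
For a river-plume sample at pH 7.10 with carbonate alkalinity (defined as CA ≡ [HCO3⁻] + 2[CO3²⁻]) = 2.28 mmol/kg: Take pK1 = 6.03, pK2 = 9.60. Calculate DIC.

DIC = 2.47 mmol/kg

CA = [HCO3⁻] + 2[CO3²⁻] = (α₁ + 2α₂)·DIC
At pH 7.10: [H⁺]/K1 = 10^-1.07 = 0.085114, K2/[H⁺] = 10^-2.50 = 0.0031623
α₁ = 1/(1 + 0.085114 + 0.0031623) = 1/1.0883 = 0.9189; α₂ = α₁·K2/[H⁺] = 0.002906
α₁ + 2α₂ = 0.9247
DIC = CA / (α₁ + 2α₂) = 2.28 / 0.9247 = 2.47 mmol/kg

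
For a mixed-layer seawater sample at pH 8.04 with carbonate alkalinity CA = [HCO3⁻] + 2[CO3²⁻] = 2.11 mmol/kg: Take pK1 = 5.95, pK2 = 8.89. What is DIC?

CA = [HCO3⁻] + 2[CO3²⁻] = (α₁ + 2α₂)·DIC
At pH 8.04: [H⁺]/K1 = 10^-2.09 = 0.0081283, K2/[H⁺] = 10^-0.85 = 0.14125
α₁ = 1/(1 + 0.0081283 + 0.14125) = 1/1.1494 = 0.8700; α₂ = α₁·K2/[H⁺] = 0.1229
α₁ + 2α₂ = 1.1158
DIC = CA / (α₁ + 2α₂) = 2.11 / 1.1158 = 1.89 mmol/kg

DIC = 1.89 mmol/kg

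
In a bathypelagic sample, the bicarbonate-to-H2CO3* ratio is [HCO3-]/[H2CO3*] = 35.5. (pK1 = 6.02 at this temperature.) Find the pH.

pH = 7.57

From K1 = [H⁺][HCO3-]/[H2CO3*]:  pH = pK1 + log₁₀([HCO3-]/[H2CO3*])
log₁₀(35.5) = +1.550
pH = 6.02 + (+1.550) = 7.57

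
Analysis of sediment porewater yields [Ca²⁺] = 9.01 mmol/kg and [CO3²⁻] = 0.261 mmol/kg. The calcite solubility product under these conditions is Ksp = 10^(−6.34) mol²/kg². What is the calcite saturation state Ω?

Ksp = 10^(−6.34) = 4.571×10^-7
Ω = [Ca²⁺][CO3²⁻]/Ksp = (9.01×10^-3)(0.261×10^-3) / 4.571×10^-7 = 5.14

Ω = 5.14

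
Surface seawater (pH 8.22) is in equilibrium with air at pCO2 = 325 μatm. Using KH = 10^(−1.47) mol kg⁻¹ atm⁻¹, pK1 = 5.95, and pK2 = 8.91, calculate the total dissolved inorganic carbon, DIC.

DIC = 2.48 mmol/kg

[CO2*] = KH · pCO2 = 10^(−1.47) × 325×10^-6 = 1.101×10^-5 mol/kg
α₀ = 1/(1 + K1/[H⁺] + K1K2/[H⁺]²) = 1/(1 + 10^+2.27 + 10^+1.58) = 0.004440
DIC = [CO2*]/α₀ = 1.101×10^-5 / 0.004440 = 2.48 mmol/kg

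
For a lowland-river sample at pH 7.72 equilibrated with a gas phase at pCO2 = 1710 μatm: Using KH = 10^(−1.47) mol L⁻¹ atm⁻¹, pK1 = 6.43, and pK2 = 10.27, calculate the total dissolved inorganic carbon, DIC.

[CO2*] = KH · pCO2 = 10^(−1.47) × 1710×10^-6 = 5.794×10^-5 mol/L
α₀ = 1/(1 + K1/[H⁺] + K1K2/[H⁺]²) = 1/(1 + 10^+1.29 + 10^-1.26) = 0.04865
DIC = [CO2*]/α₀ = 5.794×10^-5 / 0.04865 = 1.19 mmol/L

DIC = 1.19 mmol/L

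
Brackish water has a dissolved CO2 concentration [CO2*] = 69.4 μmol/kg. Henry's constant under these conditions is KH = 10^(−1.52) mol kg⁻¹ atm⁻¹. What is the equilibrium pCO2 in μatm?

pCO2 = 2300 μatm

KH = 10^(−1.52) = 3.020×10^-2 mol kg⁻¹ atm⁻¹
pCO2 = [CO2*]/KH = 69.4×10^-6 / 3.020×10^-2 = 2.30×10^-3 atm = 2300 μatm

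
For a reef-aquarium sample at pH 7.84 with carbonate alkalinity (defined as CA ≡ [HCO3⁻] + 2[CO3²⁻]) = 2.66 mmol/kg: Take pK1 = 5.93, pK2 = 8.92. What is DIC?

DIC = 2.50 mmol/kg

CA = [HCO3⁻] + 2[CO3²⁻] = (α₁ + 2α₂)·DIC
At pH 7.84: [H⁺]/K1 = 10^-1.91 = 0.012303, K2/[H⁺] = 10^-1.08 = 0.083176
α₁ = 1/(1 + 0.012303 + 0.083176) = 1/1.0955 = 0.9128; α₂ = α₁·K2/[H⁺] = 0.07593
α₁ + 2α₂ = 1.0647
DIC = CA / (α₁ + 2α₂) = 2.66 / 1.0647 = 2.50 mmol/kg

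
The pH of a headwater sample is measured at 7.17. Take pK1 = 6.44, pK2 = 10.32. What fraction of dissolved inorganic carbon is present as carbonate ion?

α₂ = 0.000596

α₂ = 1 / (1 + [H⁺]/K2 + [H⁺]²/(K1K2)) = 1 / (1 + 10^+3.15 + 10^+2.42)
   = 1 / (1 + 1412.5 + 263.03) = 1/1676.6 = 0.0005965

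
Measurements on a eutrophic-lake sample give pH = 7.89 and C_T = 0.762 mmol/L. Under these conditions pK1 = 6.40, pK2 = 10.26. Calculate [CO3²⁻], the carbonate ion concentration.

α₂ = 1 / (1 + [H⁺]/K2 + [H⁺]²/(K1K2)) = 1 / (1 + 10^+2.37 + 10^+0.88)
   = 1 / (1 + 234.42 + 7.5858) = 1/243.01 = 0.004115
[CO3²⁻] = α₂ × DIC = 0.004115 × 0.762 = 0.00314 mmol/L = 3.14 μmol/L

[CO3²⁻] = 3.14 μmol/L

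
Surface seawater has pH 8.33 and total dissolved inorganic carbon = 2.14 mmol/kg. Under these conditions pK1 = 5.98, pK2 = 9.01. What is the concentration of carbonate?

[CO3²⁻] = 0.368 mmol/kg

α₂ = 1 / (1 + [H⁺]/K2 + [H⁺]²/(K1K2)) = 1 / (1 + 10^+0.68 + 10^-1.67)
   = 1 / (1 + 4.7863 + 0.021380) = 1/5.8077 = 0.1722
[CO3²⁻] = α₂ × DIC = 0.1722 × 2.14 = 0.368 mmol/kg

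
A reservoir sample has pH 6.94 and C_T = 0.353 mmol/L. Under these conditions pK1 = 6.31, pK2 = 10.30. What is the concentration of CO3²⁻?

α₂ = 1 / (1 + [H⁺]/K2 + [H⁺]²/(K1K2)) = 1 / (1 + 10^+3.36 + 10^+2.73)
   = 1 / (1 + 2290.9 + 537.03) = 1/2828.9 = 0.0003535
[CO3²⁻] = α₂ × DIC = 0.0003535 × 0.353 = 0.000125 mmol/L = 0.125 μmol/L

[CO3²⁻] = 0.125 μmol/L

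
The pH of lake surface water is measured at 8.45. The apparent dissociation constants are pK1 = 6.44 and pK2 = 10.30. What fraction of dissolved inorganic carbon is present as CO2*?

α₀ = 1 / (1 + K1/[H⁺] + K1K2/[H⁺]²) = 1 / (1 + 10^+2.01 + 10^+0.16)
   = 1 / (1 + 102.33 + 1.4454) = 1/104.77 = 0.009544

α₀ = 0.00954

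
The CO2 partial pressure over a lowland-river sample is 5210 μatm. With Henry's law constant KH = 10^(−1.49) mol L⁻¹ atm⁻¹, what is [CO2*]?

KH = 10^(−1.49) = 3.236×10^-2 mol L⁻¹ atm⁻¹
[CO2*] = KH · pCO2 = 3.236×10^-2 × 5210×10^-6 atm = 1.69×10^-4 mol/L

[CO2*] = 169 μmol/L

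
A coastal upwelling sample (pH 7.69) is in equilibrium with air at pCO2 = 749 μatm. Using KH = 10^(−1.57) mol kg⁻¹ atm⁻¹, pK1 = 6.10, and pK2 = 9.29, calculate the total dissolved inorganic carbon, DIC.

[CO2*] = KH · pCO2 = 10^(−1.57) × 749×10^-6 = 2.016×10^-5 mol/kg
α₀ = 1/(1 + K1/[H⁺] + K1K2/[H⁺]²) = 1/(1 + 10^+1.59 + 10^-0.01) = 0.02446
DIC = [CO2*]/α₀ = 2.016×10^-5 / 0.02446 = 0.824 mmol/kg

DIC = 0.824 mmol/kg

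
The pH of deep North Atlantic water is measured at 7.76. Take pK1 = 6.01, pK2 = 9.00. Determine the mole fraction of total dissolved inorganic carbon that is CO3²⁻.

α₂ = 1 / (1 + [H⁺]/K2 + [H⁺]²/(K1K2)) = 1 / (1 + 10^+1.24 + 10^-0.51)
   = 1 / (1 + 17.378 + 0.30903) = 1/18.687 = 0.05351

α₂ = 0.0535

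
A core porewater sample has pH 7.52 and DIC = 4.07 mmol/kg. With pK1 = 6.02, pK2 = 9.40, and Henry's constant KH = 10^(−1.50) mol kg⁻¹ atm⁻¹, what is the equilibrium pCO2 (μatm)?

pCO2 = 3900 μatm

α₀ = 1 / (1 + K1/[H⁺] + K1K2/[H⁺]²) = 1 / (1 + 10^+1.50 + 10^-0.38)
   = 1 / (1 + 31.623 + 0.41687) = 1/33.040 = 0.03027
[CO2*] = α₀ × DIC = 0.03027 × 4.07 = 0.1232 mmol/kg
pCO2 = [CO2*]/KH = 1.232×10^-4 / 3.162×10^-2 = 3900 μatm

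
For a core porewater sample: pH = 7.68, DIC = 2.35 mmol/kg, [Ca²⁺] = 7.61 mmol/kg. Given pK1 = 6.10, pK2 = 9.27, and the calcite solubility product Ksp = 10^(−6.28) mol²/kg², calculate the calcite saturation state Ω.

α₂ = 1 / (1 + [H⁺]/K2 + [H⁺]²/(K1K2)) = 1 / (1 + 10^+1.59 + 10^+0.01)
   = 1 / (1 + 38.905 + 1.0233) = 1/40.928 = 0.02443
[CO3²⁻] = α₂ × DIC = 0.02443 × 2.35 = 0.05742 mmol/kg
Ksp = 10^(−6.28) = 5.248×10^-7
Ω = [Ca²⁺][CO3²⁻]/Ksp = (7.61×10^-3)(5.742×10^-5) / 5.248×10^-7 = 0.833

Ω = 0.833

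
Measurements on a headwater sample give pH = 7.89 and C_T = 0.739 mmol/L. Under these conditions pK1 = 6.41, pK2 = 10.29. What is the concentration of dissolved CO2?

α₀ = 1 / (1 + K1/[H⁺] + K1K2/[H⁺]²) = 1 / (1 + 10^+1.48 + 10^-0.92)
   = 1 / (1 + 30.200 + 0.12023) = 1/31.320 = 0.03193
[CO2*] = α₀ × DIC = 0.03193 × 0.739 = 0.0236 mmol/L

[CO2*] = 0.0236 mmol/L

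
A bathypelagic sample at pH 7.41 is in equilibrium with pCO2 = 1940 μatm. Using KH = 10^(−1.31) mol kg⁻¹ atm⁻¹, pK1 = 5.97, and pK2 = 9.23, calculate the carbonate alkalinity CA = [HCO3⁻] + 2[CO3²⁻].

CA = 2.70 mmol/kg

[CO2*] = KH · pCO2 = 10^(−1.31) × 1940×10^-6 = 9.502×10^-5 mol/kg
α₀ = 1/(1 + K1/[H⁺] + K1K2/[H⁺]²) = 1/(1 + 10^+1.44 + 10^-0.38) = 0.03453
DIC = [CO2*]/α₀ = 9.502×10^-5 / 0.03453 = 2.752 mmol/kg
CA = (α₁ + 2α₂)·DIC = (0.9511 + 2×0.01440) × 2.752 = 2.70 mmol/kg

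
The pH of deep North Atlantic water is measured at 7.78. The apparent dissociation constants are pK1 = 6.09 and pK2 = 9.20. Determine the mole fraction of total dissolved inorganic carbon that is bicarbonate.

α₁ = 1 / (1 + [H⁺]/K1 + K2/[H⁺]) = 1 / (1 + 10^-1.69 + 10^-1.42)
   = 1 / (1 + 0.020417 + 0.038019) = 1/1.0584 = 0.9448

α₁ = 0.945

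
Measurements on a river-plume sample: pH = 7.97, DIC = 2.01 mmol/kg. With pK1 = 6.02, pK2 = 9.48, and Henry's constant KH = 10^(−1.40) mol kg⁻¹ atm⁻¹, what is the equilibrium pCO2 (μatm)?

pCO2 = 544 μatm

α₀ = 1 / (1 + K1/[H⁺] + K1K2/[H⁺]²) = 1 / (1 + 10^+1.95 + 10^+0.44)
   = 1 / (1 + 89.125 + 2.7542) = 1/92.879 = 0.01077
[CO2*] = α₀ × DIC = 0.01077 × 2.01 = 0.02164 mmol/kg
pCO2 = [CO2*]/KH = 2.164×10^-5 / 3.981×10^-2 = 544 μatm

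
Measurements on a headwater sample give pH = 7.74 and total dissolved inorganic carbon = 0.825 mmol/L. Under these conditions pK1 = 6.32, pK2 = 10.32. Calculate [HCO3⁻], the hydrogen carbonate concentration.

α₁ = 1 / (1 + [H⁺]/K1 + K2/[H⁺]) = 1 / (1 + 10^-1.42 + 10^-2.58)
   = 1 / (1 + 0.038019 + 0.0026303) = 1/1.0406 = 0.9609
[HCO3⁻] = α₁ × DIC = 0.9609 × 0.825 = 0.793 mmol/L

[HCO3⁻] = 0.793 mmol/L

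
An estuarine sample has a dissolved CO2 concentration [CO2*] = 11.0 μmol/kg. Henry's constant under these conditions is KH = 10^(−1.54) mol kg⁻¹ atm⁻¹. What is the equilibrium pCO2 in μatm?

KH = 10^(−1.54) = 2.884×10^-2 mol kg⁻¹ atm⁻¹
pCO2 = [CO2*]/KH = 11.0×10^-6 / 2.884×10^-2 = 3.81×10^-4 atm = 381 μatm

pCO2 = 381 μatm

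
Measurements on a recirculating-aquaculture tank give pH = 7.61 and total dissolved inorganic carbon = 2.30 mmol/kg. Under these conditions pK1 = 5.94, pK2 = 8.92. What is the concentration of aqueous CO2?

α₀ = 1 / (1 + K1/[H⁺] + K1K2/[H⁺]²) = 1 / (1 + 10^+1.67 + 10^+0.36)
   = 1 / (1 + 46.774 + 2.2909) = 1/50.064 = 0.01997
[CO2*] = α₀ × DIC = 0.01997 × 2.30 = 0.0459 mmol/kg

[CO2*] = 0.0459 mmol/kg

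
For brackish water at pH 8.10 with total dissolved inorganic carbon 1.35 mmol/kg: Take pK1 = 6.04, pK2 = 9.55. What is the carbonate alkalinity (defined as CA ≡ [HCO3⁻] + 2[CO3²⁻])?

CA = [HCO3⁻] + 2[CO3²⁻] = (α₁ + 2α₂)·DIC
At pH 8.10: [H⁺]/K1 = 10^-2.06 = 0.0087096, K2/[H⁺] = 10^-1.45 = 0.035481
α₁ = 1/(1 + 0.0087096 + 0.035481) = 1/1.0442 = 0.9577; α₂ = α₁·K2/[H⁺] = 0.03398
α₁ + 2α₂ = 1.0256
CA = 1.0256 × 1.35 = 1.38 mmol/kg

CA = 1.38 mmol/kg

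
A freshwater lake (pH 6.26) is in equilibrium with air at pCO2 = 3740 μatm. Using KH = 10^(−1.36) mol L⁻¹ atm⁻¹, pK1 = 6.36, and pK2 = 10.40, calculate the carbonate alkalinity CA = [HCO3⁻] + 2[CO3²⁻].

[CO2*] = KH · pCO2 = 10^(−1.36) × 3740×10^-6 = 1.633×10^-4 mol/L
α₀ = 1/(1 + K1/[H⁺] + K1K2/[H⁺]²) = 1/(1 + 10^-0.10 + 10^-4.24) = 0.5573
DIC = [CO2*]/α₀ = 1.633×10^-4 / 0.5573 = 0.2929 mmol/L
CA = (α₁ + 2α₂)·DIC = (0.4427 + 2×3.207×10^-5) × 0.2929 = 0.130 mmol/L

CA = 0.130 mmol/L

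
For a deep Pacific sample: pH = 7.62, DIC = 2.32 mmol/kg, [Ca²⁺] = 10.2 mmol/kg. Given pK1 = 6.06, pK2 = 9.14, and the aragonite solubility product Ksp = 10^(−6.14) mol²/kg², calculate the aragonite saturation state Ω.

Ω = 0.933

α₂ = 1 / (1 + [H⁺]/K2 + [H⁺]²/(K1K2)) = 1 / (1 + 10^+1.52 + 10^-0.04)
   = 1 / (1 + 33.113 + 0.91201) = 1/35.025 = 0.02855
[CO3²⁻] = α₂ × DIC = 0.02855 × 2.32 = 0.06624 mmol/kg
Ksp = 10^(−6.14) = 7.244×10^-7
Ω = [Ca²⁺][CO3²⁻]/Ksp = (10.2×10^-3)(6.624×10^-5) / 7.244×10^-7 = 0.933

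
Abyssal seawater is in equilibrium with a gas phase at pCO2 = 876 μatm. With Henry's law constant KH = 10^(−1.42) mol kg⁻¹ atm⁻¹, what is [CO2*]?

[CO2*] = 33.3 μmol/kg

KH = 10^(−1.42) = 3.802×10^-2 mol kg⁻¹ atm⁻¹
[CO2*] = KH · pCO2 = 3.802×10^-2 × 876×10^-6 atm = 3.33×10^-5 mol/kg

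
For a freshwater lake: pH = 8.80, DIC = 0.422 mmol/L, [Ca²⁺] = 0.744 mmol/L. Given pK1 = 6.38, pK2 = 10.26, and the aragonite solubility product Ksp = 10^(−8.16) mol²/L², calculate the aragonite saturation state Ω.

α₂ = 1 / (1 + [H⁺]/K2 + [H⁺]²/(K1K2)) = 1 / (1 + 10^+1.46 + 10^-0.96)
   = 1 / (1 + 28.840 + 0.10965) = 1/29.950 = 0.03339
[CO3²⁻] = α₂ × DIC = 0.03339 × 0.422 = 0.01409 mmol/L = 14.09 μmol/L
Ksp = 10^(−8.16) = 6.918×10^-9
Ω = [Ca²⁺][CO3²⁻]/Ksp = (0.744×10^-3)(1.409×10^-5) / 6.918×10^-9 = 1.52

Ω = 1.52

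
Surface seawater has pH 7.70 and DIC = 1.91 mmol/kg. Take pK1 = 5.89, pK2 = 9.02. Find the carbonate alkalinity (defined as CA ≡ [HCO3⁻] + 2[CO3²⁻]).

CA = 1.97 mmol/kg

CA = [HCO3⁻] + 2[CO3²⁻] = (α₁ + 2α₂)·DIC
At pH 7.70: [H⁺]/K1 = 10^-1.81 = 0.015488, K2/[H⁺] = 10^-1.32 = 0.047863
α₁ = 1/(1 + 0.015488 + 0.047863) = 1/1.0634 = 0.9404; α₂ = α₁·K2/[H⁺] = 0.04501
α₁ + 2α₂ = 1.0304
CA = 1.0304 × 1.91 = 1.97 mmol/kg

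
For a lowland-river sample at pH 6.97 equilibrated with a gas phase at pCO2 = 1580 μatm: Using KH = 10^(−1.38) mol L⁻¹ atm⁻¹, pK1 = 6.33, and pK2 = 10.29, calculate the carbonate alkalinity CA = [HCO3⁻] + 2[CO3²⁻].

[CO2*] = KH · pCO2 = 10^(−1.38) × 1580×10^-6 = 6.587×10^-5 mol/L
α₀ = 1/(1 + K1/[H⁺] + K1K2/[H⁺]²) = 1/(1 + 10^+0.64 + 10^-2.68) = 0.1863
DIC = [CO2*]/α₀ = 6.587×10^-5 / 0.1863 = 0.3535 mmol/L
CA = (α₁ + 2α₂)·DIC = (0.8133 + 2×0.0003893) × 0.3535 = 0.288 mmol/L

CA = 0.288 mmol/L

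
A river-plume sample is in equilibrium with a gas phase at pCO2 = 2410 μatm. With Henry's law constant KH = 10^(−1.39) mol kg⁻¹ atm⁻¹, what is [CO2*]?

KH = 10^(−1.39) = 4.074×10^-2 mol kg⁻¹ atm⁻¹
[CO2*] = KH · pCO2 = 4.074×10^-2 × 2410×10^-6 atm = 9.82×10^-5 mol/kg

[CO2*] = 98.2 μmol/kg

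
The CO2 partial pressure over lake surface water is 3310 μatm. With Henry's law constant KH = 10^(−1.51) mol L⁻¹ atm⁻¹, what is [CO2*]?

KH = 10^(−1.51) = 3.090×10^-2 mol L⁻¹ atm⁻¹
[CO2*] = KH · pCO2 = 3.090×10^-2 × 3310×10^-6 atm = 1.02×10^-4 mol/L

[CO2*] = 102 μmol/L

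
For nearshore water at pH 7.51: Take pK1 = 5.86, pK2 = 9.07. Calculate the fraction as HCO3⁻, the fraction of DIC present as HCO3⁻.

α₁ = 0.952

α₁ = 1 / (1 + [H⁺]/K1 + K2/[H⁺]) = 1 / (1 + 10^-1.65 + 10^-1.56)
   = 1 / (1 + 0.022387 + 0.027542) = 1/1.0499 = 0.9524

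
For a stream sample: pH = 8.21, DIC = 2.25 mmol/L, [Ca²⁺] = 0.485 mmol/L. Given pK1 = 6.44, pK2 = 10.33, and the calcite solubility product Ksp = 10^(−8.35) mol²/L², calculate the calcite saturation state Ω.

Ω = 1.81

α₂ = 1 / (1 + [H⁺]/K2 + [H⁺]²/(K1K2)) = 1 / (1 + 10^+2.12 + 10^+0.35)
   = 1 / (1 + 131.83 + 2.2387) = 1/135.06 = 0.007404
[CO3²⁻] = α₂ × DIC = 0.007404 × 2.25 = 0.01666 mmol/L = 16.66 μmol/L
Ksp = 10^(−8.35) = 4.467×10^-9
Ω = [Ca²⁺][CO3²⁻]/Ksp = (0.485×10^-3)(1.666×10^-5) / 4.467×10^-9 = 1.81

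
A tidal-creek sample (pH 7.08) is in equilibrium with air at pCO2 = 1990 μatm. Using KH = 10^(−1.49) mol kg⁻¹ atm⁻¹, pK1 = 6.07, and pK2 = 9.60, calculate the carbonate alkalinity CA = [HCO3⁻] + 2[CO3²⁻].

CA = 0.663 mmol/kg

[CO2*] = KH · pCO2 = 10^(−1.49) × 1990×10^-6 = 6.440×10^-5 mol/kg
α₀ = 1/(1 + K1/[H⁺] + K1K2/[H⁺]²) = 1/(1 + 10^+1.01 + 10^-1.51) = 0.08878
DIC = [CO2*]/α₀ = 6.440×10^-5 / 0.08878 = 0.7253 mmol/kg
CA = (α₁ + 2α₂)·DIC = (0.9085 + 2×0.002744) × 0.7253 = 0.663 mmol/kg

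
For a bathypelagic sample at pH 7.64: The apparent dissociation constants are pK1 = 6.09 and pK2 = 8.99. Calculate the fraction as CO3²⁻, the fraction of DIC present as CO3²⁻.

α₂ = 1 / (1 + [H⁺]/K2 + [H⁺]²/(K1K2)) = 1 / (1 + 10^+1.35 + 10^-0.20)
   = 1 / (1 + 22.387 + 0.63096) = 1/24.018 = 0.04164

α₂ = 0.0416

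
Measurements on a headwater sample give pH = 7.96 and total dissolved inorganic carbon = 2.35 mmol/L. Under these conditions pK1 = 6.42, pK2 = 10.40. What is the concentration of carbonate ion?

α₂ = 1 / (1 + [H⁺]/K2 + [H⁺]²/(K1K2)) = 1 / (1 + 10^+2.44 + 10^+0.90)
   = 1 / (1 + 275.42 + 7.9433) = 1/284.37 = 0.003517
[CO3²⁻] = α₂ × DIC = 0.003517 × 2.35 = 0.00826 mmol/L = 8.26 μmol/L

[CO3²⁻] = 8.26 μmol/L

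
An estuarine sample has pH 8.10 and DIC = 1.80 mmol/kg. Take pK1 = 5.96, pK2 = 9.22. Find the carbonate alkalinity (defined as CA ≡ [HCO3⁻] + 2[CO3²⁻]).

CA = 1.91 mmol/kg

CA = [HCO3⁻] + 2[CO3²⁻] = (α₁ + 2α₂)·DIC
At pH 8.10: [H⁺]/K1 = 10^-2.14 = 0.0072444, K2/[H⁺] = 10^-1.12 = 0.075858
α₁ = 1/(1 + 0.0072444 + 0.075858) = 1/1.0831 = 0.9233; α₂ = α₁·K2/[H⁺] = 0.07004
α₁ + 2α₂ = 1.0633
CA = 1.0633 × 1.80 = 1.91 mmol/kg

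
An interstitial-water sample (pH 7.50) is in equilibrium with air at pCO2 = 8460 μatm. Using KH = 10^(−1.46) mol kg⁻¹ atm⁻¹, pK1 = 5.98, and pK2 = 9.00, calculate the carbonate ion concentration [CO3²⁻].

[CO3²⁻] = 0.307 mmol/kg

[CO2*] = KH · pCO2 = 10^(−1.46) × 8460×10^-6 = 2.933×10^-4 mol/kg
α₀ = 1/(1 + K1/[H⁺] + K1K2/[H⁺]²) = 1/(1 + 10^+1.52 + 10^+0.02) = 0.02844
DIC = [CO2*]/α₀ = 2.933×10^-4 / 0.02844 = 10.31 mmol/kg
[CO3²⁻] = α₂·DIC; α₂ = 0.02978, so [CO3²⁻] = 0.02978 × 10.31 = 0.307 mmol/kg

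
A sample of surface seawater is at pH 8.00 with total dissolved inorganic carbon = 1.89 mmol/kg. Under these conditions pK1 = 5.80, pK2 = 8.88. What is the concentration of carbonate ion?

α₂ = 1 / (1 + [H⁺]/K2 + [H⁺]²/(K1K2)) = 1 / (1 + 10^+0.88 + 10^-1.32)
   = 1 / (1 + 7.5858 + 0.047863) = 1/8.6336 = 0.1158
[CO3²⁻] = α₂ × DIC = 0.1158 × 1.89 = 0.219 mmol/kg

[CO3²⁻] = 0.219 mmol/kg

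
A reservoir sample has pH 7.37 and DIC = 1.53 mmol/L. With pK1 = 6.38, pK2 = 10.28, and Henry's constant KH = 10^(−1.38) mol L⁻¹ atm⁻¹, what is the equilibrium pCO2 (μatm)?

α₀ = 1 / (1 + K1/[H⁺] + K1K2/[H⁺]²) = 1 / (1 + 10^+0.99 + 10^-1.92)
   = 1 / (1 + 9.7724 + 0.012023) = 1/10.784 = 0.09273
[CO2*] = α₀ × DIC = 0.09273 × 1.53 = 0.1419 mmol/L
pCO2 = [CO2*]/KH = 1.419×10^-4 / 4.169×10^-2 = 3400 μatm

pCO2 = 3400 μatm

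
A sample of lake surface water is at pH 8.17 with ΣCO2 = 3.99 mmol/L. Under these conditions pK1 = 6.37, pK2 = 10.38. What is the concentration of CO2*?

α₀ = 1 / (1 + K1/[H⁺] + K1K2/[H⁺]²) = 1 / (1 + 10^+1.80 + 10^-0.41)
   = 1 / (1 + 63.096 + 0.38905) = 1/64.485 = 0.01551
[CO2*] = α₀ × DIC = 0.01551 × 3.99 = 0.0619 mmol/L

[CO2*] = 0.0619 mmol/L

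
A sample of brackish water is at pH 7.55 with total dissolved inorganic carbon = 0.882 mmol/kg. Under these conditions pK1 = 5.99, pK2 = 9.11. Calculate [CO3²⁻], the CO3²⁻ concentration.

α₂ = 1 / (1 + [H⁺]/K2 + [H⁺]²/(K1K2)) = 1 / (1 + 10^+1.56 + 10^+0.00)
   = 1 / (1 + 36.308 + 1.0000) = 1/38.308 = 0.02610
[CO3²⁻] = α₂ × DIC = 0.02610 × 0.882 = 0.0230 mmol/kg

[CO3²⁻] = 0.0230 mmol/kg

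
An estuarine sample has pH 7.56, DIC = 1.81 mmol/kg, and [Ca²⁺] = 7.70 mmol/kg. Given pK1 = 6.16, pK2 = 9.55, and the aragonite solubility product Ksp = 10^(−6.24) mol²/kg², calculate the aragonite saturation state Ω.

Ω = 0.236

α₂ = 1 / (1 + [H⁺]/K2 + [H⁺]²/(K1K2)) = 1 / (1 + 10^+1.99 + 10^+0.59)
   = 1 / (1 + 97.724 + 3.8905) = 1/102.61 = 0.009745
[CO3²⁻] = α₂ × DIC = 0.009745 × 1.81 = 0.01764 mmol/kg = 17.64 μmol/kg
Ksp = 10^(−6.24) = 5.754×10^-7
Ω = [Ca²⁺][CO3²⁻]/Ksp = (7.70×10^-3)(1.764×10^-5) / 5.754×10^-7 = 0.236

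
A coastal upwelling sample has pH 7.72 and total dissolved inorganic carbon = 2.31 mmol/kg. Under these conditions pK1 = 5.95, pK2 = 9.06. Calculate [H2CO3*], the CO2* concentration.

α₀ = 1 / (1 + K1/[H⁺] + K1K2/[H⁺]²) = 1 / (1 + 10^+1.77 + 10^+0.43)
   = 1 / (1 + 58.884 + 2.6915) = 1/62.576 = 0.01598
[CO2*] = α₀ × DIC = 0.01598 × 2.31 = 0.0369 mmol/kg

[CO2*] = 0.0369 mmol/kg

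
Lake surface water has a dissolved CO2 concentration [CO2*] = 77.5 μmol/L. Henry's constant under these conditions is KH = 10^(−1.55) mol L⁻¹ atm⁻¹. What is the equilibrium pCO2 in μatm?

pCO2 = 2750 μatm

KH = 10^(−1.55) = 2.818×10^-2 mol L⁻¹ atm⁻¹
pCO2 = [CO2*]/KH = 77.5×10^-6 / 2.818×10^-2 = 2.75×10^-3 atm = 2750 μatm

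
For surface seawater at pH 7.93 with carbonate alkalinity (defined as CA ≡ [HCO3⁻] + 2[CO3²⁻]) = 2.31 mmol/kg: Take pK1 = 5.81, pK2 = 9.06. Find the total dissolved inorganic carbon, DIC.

DIC = 2.18 mmol/kg

CA = [HCO3⁻] + 2[CO3²⁻] = (α₁ + 2α₂)·DIC
At pH 7.93: [H⁺]/K1 = 10^-2.12 = 0.0075858, K2/[H⁺] = 10^-1.13 = 0.074131
α₁ = 1/(1 + 0.0075858 + 0.074131) = 1/1.0817 = 0.9245; α₂ = α₁·K2/[H⁺] = 0.06853
α₁ + 2α₂ = 1.0615
DIC = CA / (α₁ + 2α₂) = 2.31 / 1.0615 = 2.18 mmol/kg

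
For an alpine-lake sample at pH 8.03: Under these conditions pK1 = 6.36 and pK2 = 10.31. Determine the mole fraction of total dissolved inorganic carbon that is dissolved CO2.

α₀ = 0.0208

α₀ = 1 / (1 + K1/[H⁺] + K1K2/[H⁺]²) = 1 / (1 + 10^+1.67 + 10^-0.61)
   = 1 / (1 + 46.774 + 0.24547) = 1/48.019 = 0.02083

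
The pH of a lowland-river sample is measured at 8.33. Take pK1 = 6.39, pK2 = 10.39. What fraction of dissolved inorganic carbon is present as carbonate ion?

α₂ = 0.00854

α₂ = 1 / (1 + [H⁺]/K2 + [H⁺]²/(K1K2)) = 1 / (1 + 10^+2.06 + 10^+0.12)
   = 1 / (1 + 114.82 + 1.3183) = 1/117.13 = 0.008537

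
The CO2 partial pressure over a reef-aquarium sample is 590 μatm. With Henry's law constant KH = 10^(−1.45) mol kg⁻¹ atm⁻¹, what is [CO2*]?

[CO2*] = 20.9 μmol/kg

KH = 10^(−1.45) = 3.548×10^-2 mol kg⁻¹ atm⁻¹
[CO2*] = KH · pCO2 = 3.548×10^-2 × 590×10^-6 atm = 2.09×10^-5 mol/kg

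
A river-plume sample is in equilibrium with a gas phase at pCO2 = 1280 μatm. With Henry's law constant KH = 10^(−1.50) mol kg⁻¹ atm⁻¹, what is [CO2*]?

KH = 10^(−1.50) = 3.162×10^-2 mol kg⁻¹ atm⁻¹
[CO2*] = KH · pCO2 = 3.162×10^-2 × 1280×10^-6 atm = 4.05×10^-5 mol/kg

[CO2*] = 40.5 μmol/kg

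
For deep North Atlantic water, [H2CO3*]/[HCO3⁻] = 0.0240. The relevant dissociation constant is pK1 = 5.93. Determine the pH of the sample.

From K1 = [H⁺][HCO3⁻]/[H2CO3*]:  pH = pK1 − log₁₀([H2CO3*]/[HCO3⁻])
log₁₀(0.0240) = -1.620
pH = 5.93 − (-1.620) = 7.55

pH = 7.55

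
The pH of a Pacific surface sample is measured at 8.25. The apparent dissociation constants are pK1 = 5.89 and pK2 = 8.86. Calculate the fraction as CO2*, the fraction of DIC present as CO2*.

α₀ = 1 / (1 + K1/[H⁺] + K1K2/[H⁺]²) = 1 / (1 + 10^+2.36 + 10^+1.75)
   = 1 / (1 + 229.09 + 56.234) = 1/286.32 = 0.003493

α₀ = 0.00349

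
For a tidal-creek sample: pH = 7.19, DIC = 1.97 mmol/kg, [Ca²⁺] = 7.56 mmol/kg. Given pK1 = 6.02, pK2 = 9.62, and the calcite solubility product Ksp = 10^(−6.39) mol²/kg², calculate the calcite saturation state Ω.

α₂ = 1 / (1 + [H⁺]/K2 + [H⁺]²/(K1K2)) = 1 / (1 + 10^+2.43 + 10^+1.26)
   = 1 / (1 + 269.15 + 18.197) = 1/288.35 = 0.003468
[CO3²⁻] = α₂ × DIC = 0.003468 × 1.97 = 0.006832 mmol/kg = 6.832 μmol/kg
Ksp = 10^(−6.39) = 4.074×10^-7
Ω = [Ca²⁺][CO3²⁻]/Ksp = (7.56×10^-3)(6.832×10^-6) / 4.074×10^-7 = 0.127

Ω = 0.127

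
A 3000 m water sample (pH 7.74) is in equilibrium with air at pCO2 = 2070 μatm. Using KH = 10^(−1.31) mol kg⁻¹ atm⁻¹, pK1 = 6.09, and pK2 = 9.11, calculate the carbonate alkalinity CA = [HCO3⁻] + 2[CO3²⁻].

CA = 4.92 mmol/kg

[CO2*] = KH · pCO2 = 10^(−1.31) × 2070×10^-6 = 1.014×10^-4 mol/kg
α₀ = 1/(1 + K1/[H⁺] + K1K2/[H⁺]²) = 1/(1 + 10^+1.65 + 10^+0.28) = 0.02102
DIC = [CO2*]/α₀ = 1.014×10^-4 / 0.02102 = 4.823 mmol/kg
CA = (α₁ + 2α₂)·DIC = (0.9389 + 2×0.04005) × 4.823 = 4.92 mmol/kg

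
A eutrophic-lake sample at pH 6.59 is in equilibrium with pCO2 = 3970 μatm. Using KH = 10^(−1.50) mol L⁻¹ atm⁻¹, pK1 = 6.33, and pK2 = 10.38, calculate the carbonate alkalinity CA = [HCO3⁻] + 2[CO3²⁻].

[CO2*] = KH · pCO2 = 10^(−1.50) × 3970×10^-6 = 1.255×10^-4 mol/L
α₀ = 1/(1 + K1/[H⁺] + K1K2/[H⁺]²) = 1/(1 + 10^+0.26 + 10^-3.53) = 0.3546
DIC = [CO2*]/α₀ = 1.255×10^-4 / 0.3546 = 0.3540 mmol/L
CA = (α₁ + 2α₂)·DIC = (0.6453 + 2×0.0001047) × 0.3540 = 0.229 mmol/L

CA = 0.229 mmol/L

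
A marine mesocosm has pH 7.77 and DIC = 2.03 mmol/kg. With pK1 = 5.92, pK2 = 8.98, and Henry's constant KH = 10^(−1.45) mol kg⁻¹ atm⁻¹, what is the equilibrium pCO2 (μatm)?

α₀ = 1 / (1 + K1/[H⁺] + K1K2/[H⁺]²) = 1 / (1 + 10^+1.85 + 10^+0.64)
   = 1 / (1 + 70.795 + 4.3652) = 1/76.160 = 0.01313
[CO2*] = α₀ × DIC = 0.01313 × 2.03 = 0.02665 mmol/kg
pCO2 = [CO2*]/KH = 2.665×10^-5 / 3.548×10^-2 = 751 μatm

pCO2 = 751 μatm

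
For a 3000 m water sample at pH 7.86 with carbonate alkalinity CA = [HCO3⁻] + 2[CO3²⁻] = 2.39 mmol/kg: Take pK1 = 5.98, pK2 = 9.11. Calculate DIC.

CA = [HCO3⁻] + 2[CO3²⁻] = (α₁ + 2α₂)·DIC
At pH 7.86: [H⁺]/K1 = 10^-1.88 = 0.013183, K2/[H⁺] = 10^-1.25 = 0.056234
α₁ = 1/(1 + 0.013183 + 0.056234) = 1/1.0694 = 0.9351; α₂ = α₁·K2/[H⁺] = 0.05258
α₁ + 2α₂ = 1.0403
DIC = CA / (α₁ + 2α₂) = 2.39 / 1.0403 = 2.30 mmol/kg

DIC = 2.30 mmol/kg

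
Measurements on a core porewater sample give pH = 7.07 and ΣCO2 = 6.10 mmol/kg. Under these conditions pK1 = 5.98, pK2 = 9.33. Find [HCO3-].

α₁ = 1 / (1 + [H⁺]/K1 + K2/[H⁺]) = 1 / (1 + 10^-1.09 + 10^-2.26)
   = 1 / (1 + 0.081283 + 0.0054954) = 1/1.0868 = 0.9202
[HCO3⁻] = α₁ × DIC = 0.9202 × 6.10 = 5.61 mmol/kg

[HCO3⁻] = 5.61 mmol/kg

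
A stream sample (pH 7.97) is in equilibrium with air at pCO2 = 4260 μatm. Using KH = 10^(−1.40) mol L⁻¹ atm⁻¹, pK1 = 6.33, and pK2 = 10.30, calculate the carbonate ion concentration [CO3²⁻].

[CO3²⁻] = 0.0346 mmol/L

[CO2*] = KH · pCO2 = 10^(−1.40) × 4260×10^-6 = 1.696×10^-4 mol/L
α₀ = 1/(1 + K1/[H⁺] + K1K2/[H⁺]²) = 1/(1 + 10^+1.64 + 10^-0.69) = 0.02229
DIC = [CO2*]/α₀ = 1.696×10^-4 / 0.02229 = 7.607 mmol/L
[CO3²⁻] = α₂·DIC; α₂ = 0.004552, so [CO3²⁻] = 0.004552 × 7.607 = 0.0346 mmol/L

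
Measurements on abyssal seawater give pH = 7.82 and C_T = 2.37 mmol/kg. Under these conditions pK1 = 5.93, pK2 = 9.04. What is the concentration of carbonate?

[CO3²⁻] = 0.133 mmol/kg

α₂ = 1 / (1 + [H⁺]/K2 + [H⁺]²/(K1K2)) = 1 / (1 + 10^+1.22 + 10^-0.67)
   = 1 / (1 + 16.596 + 0.21380) = 1/17.810 = 0.05615
[CO3²⁻] = α₂ × DIC = 0.05615 × 2.37 = 0.133 mmol/kg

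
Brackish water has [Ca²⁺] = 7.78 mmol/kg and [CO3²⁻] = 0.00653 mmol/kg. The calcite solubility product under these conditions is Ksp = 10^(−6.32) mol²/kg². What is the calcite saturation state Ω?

Ω = 0.106

Ksp = 10^(−6.32) = 4.786×10^-7
Ω = [Ca²⁺][CO3²⁻]/Ksp = (7.78×10^-3)(0.00653×10^-3) / 4.786×10^-7 = 0.106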